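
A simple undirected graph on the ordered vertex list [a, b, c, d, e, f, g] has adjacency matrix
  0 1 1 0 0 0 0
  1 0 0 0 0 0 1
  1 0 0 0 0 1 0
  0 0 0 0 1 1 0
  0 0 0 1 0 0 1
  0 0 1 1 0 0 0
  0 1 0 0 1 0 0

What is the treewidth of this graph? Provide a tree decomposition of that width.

Every bag has size at most 3, so the width is 3 − 1 = 2 and tw(G) ≤ 2. The edges c–f–d–e–g–b–a–c form a cycle, so G is not a tree and its treewidth is at least 2. The upper and lower bounds meet at 2, so that is the treewidth.

Treewidth 2.
Bags: B1 = {c, d, f}  B2 = {c, d, e}  B3 = {c, e, g}  B4 = {b, c, g}  B5 = {a, b, c}
Tree: B1–B2, B2–B3, B3–B4, B4–B5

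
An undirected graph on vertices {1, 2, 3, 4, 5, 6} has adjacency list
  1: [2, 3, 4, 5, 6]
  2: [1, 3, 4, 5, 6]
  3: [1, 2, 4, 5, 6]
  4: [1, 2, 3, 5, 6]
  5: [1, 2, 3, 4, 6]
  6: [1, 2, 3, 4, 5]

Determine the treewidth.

5

A width-5 tree decomposition is:
Bags: B1 = {1, 2, 3, 4, 5, 6}
Tree: (single bag)
With just one bag of size 6, the width is 6 − 1 = 5, so tw(G) ≤ 5. Conversely, {1, 2, 3, 4, 5, 6} is a clique of size 6, and the vertices of any clique must share a bag in every tree decomposition; so some bag has ≥ 6 vertices and tw(G) ≥ 5. Combining the bounds, tw(G) = 5.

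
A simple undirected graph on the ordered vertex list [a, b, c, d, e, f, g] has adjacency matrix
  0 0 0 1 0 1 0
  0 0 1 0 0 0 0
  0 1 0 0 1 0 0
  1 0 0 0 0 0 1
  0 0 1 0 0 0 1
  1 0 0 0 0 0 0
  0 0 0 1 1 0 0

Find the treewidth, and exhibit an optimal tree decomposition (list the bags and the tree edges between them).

Every bag has size at most 2, so the width is 2 − 1 = 1 and tw(G) ≤ 1. Any graph with an edge has treewidth ≥ 1, and G has the edge f–a. Therefore the treewidth is 1.

Treewidth 1.
One optimal decomposition is:
Bags: B1 = {a, f}  B2 = {a, d}  B3 = {d, g}  B4 = {e, g}  B5 = {c, e}  B6 = {b, c}
Tree: B1–B2, B2–B3, B3–B4, B4–B5, B5–B6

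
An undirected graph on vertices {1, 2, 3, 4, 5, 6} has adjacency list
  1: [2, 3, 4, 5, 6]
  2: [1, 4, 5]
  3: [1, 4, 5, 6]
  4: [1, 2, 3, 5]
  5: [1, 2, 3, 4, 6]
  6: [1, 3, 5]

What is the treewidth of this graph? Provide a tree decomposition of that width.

Treewidth 3.
One optimal decomposition is:
Bags: B1 = {1, 3, 4, 5}  B2 = {1, 2, 4, 5}  B3 = {1, 3, 5, 6}
Tree: B1–B2, B1–B3

The largest bag has 4 vertices, giving width 3; this decomposition certifies tw(G) ≤ 3. On the other hand G contains the 4-clique {1, 2, 4, 5}. A clique must lie in a single bag of any decomposition, so no decomposition can have width below 3. Therefore the treewidth is 3.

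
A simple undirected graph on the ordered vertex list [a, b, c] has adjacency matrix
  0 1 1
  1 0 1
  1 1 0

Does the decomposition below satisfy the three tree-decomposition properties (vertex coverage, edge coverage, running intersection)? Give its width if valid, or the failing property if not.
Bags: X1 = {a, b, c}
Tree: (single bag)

Every vertex of G appears in some bag (union = {a, b, c}); every edge is covered by a bag; and for each vertex v the set of bags containing v is connected in the bag tree. The decomposition is therefore valid. The largest bag has 3 vertices, so the width is 2.

Yes; width 2.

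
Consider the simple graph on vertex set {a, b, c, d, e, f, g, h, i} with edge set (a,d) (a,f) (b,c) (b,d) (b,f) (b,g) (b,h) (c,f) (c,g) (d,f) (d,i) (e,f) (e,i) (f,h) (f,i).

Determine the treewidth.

A width-2 tree decomposition is:
Bags: B1 = {b, d, f}  B2 = {d, f, i}  B3 = {b, c, f}  B4 = {b, c, g}  B5 = {b, f, h}  B6 = {e, f, i}  B7 = {a, d, f}
Tree: B1–B2, B1–B3, B3–B4, B3–B5, B2–B6, B1–B7
The largest bag has 3 vertices, giving width 2; this decomposition certifies tw(G) ≤ 2. Conversely, {b, c, g} is a clique of size 3, and the vertices of any clique must share a bag in every tree decomposition; so some bag has ≥ 3 vertices and tw(G) ≥ 2. Therefore the treewidth is 2.

2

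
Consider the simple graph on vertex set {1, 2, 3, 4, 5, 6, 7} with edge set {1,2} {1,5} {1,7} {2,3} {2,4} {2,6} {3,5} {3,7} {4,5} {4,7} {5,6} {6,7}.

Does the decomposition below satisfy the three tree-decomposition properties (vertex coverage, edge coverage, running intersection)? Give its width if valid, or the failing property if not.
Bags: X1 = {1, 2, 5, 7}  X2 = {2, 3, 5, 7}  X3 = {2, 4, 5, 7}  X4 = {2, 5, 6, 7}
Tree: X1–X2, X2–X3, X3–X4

Yes; width 3.

Checking the three conditions: (i) the bags cover all of {1, 2, 3, 4, 5, 6, 7}; (ii) for each edge, some bag contains both endpoints; (iii) the bags containing any fixed vertex form a subtree. All hold, so the decomposition is valid with width 4 − 1 = 3.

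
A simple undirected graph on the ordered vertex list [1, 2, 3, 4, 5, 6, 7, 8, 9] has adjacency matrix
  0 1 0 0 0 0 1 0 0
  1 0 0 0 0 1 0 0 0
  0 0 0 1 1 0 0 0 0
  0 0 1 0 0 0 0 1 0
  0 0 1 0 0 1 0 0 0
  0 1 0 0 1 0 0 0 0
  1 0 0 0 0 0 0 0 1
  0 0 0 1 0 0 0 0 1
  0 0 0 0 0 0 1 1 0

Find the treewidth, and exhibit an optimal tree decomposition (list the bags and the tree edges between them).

Treewidth 2.
Bags: B1 = {4, 8, 9}  B2 = {4, 7, 9}  B3 = {1, 4, 7}  B4 = {1, 2, 4}  B5 = {2, 4, 6}  B6 = {4, 5, 6}  B7 = {3, 4, 5}
Tree: B1–B2, B2–B3, B3–B4, B4–B5, B5–B6, B6–B7

The largest bag has 3 vertices, giving width 2; this decomposition certifies tw(G) ≤ 2. Since 4–8–9–7–1–2–6–5–3–4 is a cycle in G, G is not acyclic. Forests are exactly the graphs of treewidth ≤ 1, so tw(G) ≥ 2. The upper and lower bounds meet at 2, so that is the treewidth.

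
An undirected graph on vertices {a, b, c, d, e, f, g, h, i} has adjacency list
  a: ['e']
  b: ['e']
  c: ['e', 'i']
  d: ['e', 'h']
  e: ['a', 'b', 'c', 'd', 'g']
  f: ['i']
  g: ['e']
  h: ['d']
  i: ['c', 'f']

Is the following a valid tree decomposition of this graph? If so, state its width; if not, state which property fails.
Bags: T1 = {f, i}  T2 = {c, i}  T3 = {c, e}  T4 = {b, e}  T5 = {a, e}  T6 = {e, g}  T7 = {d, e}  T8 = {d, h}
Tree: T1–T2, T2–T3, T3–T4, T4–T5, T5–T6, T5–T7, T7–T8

Every vertex of G appears in some bag (union = {a, b, c, d, e, f, g, h, i}); every edge is covered by a bag; and for each vertex v the set of bags containing v is connected in the bag tree. The decomposition is therefore valid. The largest bag has 2 vertices, so the width is 1.

Yes; width 1.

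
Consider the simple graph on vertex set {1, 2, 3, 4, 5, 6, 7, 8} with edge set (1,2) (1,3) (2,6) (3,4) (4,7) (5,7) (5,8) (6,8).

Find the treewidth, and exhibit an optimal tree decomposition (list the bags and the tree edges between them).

Each bag holds 3 vertices, so the decomposition has width 2, which upper-bounds the treewidth. Since 6–2–1–3–4–7–5–8–6 is a cycle in G, G is not acyclic. Forests are exactly the graphs of treewidth ≤ 1, so tw(G) ≥ 2. The upper and lower bounds meet at 2, so that is the treewidth.

Treewidth 2.
One such decomposition:
Bags: B1 = {1, 2, 6}  B2 = {1, 3, 6}  B3 = {3, 4, 6}  B4 = {4, 6, 7}  B5 = {5, 6, 7}  B6 = {5, 6, 8}
Tree: B1–B2, B2–B3, B3–B4, B4–B5, B5–B6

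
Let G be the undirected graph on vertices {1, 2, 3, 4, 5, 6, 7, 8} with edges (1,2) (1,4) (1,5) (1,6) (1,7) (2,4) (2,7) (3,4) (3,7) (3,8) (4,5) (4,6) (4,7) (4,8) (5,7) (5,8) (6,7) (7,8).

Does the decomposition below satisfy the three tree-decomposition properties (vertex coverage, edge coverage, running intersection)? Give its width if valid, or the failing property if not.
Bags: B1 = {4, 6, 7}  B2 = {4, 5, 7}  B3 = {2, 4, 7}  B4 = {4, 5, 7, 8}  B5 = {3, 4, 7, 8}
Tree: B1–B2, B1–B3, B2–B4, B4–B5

No — vertex 1 appears in no bag.

A tree decomposition must satisfy three properties: every vertex lies in some bag; for every edge, both endpoints lie together in some bag; and for every vertex, the bags containing it form a connected subtree. Here vertex 1 appears in no bag, so the decomposition is invalid.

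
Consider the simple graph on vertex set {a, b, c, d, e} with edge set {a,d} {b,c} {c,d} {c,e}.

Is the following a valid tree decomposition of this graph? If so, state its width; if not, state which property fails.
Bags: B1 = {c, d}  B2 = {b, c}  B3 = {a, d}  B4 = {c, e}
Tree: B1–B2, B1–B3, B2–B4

Yes; width 1.

Every vertex of G appears in some bag (union = {a, b, c, d, e}); every edge is covered by a bag; and for each vertex v the set of bags containing v is connected in the bag tree. The decomposition is therefore valid. The largest bag has 2 vertices, so the width is 1.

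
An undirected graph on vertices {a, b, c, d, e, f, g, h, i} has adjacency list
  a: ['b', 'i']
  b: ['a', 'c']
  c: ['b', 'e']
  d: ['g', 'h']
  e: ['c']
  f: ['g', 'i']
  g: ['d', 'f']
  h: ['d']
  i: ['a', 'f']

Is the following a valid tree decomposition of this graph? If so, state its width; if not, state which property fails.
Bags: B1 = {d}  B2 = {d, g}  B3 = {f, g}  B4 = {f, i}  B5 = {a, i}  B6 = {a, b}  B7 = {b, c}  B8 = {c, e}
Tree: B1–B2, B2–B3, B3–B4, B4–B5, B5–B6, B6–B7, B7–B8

A tree decomposition must satisfy three properties: every vertex lies in some bag; for every edge, both endpoints lie together in some bag; and for every vertex, the bags containing it form a connected subtree. Here vertex h appears in no bag, so the decomposition is invalid.

No — vertex h appears in no bag.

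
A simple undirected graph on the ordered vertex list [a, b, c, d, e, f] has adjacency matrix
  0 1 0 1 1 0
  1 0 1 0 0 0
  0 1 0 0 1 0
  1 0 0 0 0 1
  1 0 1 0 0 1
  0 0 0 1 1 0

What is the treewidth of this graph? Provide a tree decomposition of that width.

Every bag has size at most 3, so the width is 3 − 1 = 2 and tw(G) ≤ 2. For the lower bound, G contains the cycle c–b–a–e–c, so G is not a forest; only forests have treewidth ≤ 1, hence tw(G) ≥ 2. Hence tw(G) = 2 exactly.

Treewidth 2.
One optimal decomposition is:
Bags: B1 = {b, c, e}  B2 = {a, b, e}  B3 = {a, e, f}  B4 = {a, d, f}
Tree: B1–B2, B2–B3, B3–B4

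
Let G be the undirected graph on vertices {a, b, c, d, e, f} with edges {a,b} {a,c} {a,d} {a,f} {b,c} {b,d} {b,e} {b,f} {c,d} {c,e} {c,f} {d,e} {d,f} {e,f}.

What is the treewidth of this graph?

4

A width-4 tree decomposition is:
Bags: B1 = {a, b, c, d, f}  B2 = {b, c, d, e, f}
Tree: B1–B2
The largest bag has 5 vertices, giving width 4; this decomposition certifies tw(G) ≤ 4. On the other hand G contains the 5-clique {b, c, d, e, f}. A clique must lie in a single bag of any decomposition, so no decomposition can have width below 4. Combining the bounds, tw(G) = 4.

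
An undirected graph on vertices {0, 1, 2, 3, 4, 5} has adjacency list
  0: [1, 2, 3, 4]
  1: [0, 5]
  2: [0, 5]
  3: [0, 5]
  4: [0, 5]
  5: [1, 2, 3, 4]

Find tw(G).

2

A width-2 tree decomposition is:
Bags: B1 = {0, 3, 5}  B2 = {0, 2, 5}  B3 = {0, 4, 5}  B4 = {0, 1, 5}
Tree: B1–B2, B2–B3, B3–B4
The largest bag has 3 vertices, giving width 2; this decomposition certifies tw(G) ≤ 2. Since 3–0–2–5–3 is a cycle in G, G is not acyclic. Forests are exactly the graphs of treewidth ≤ 1, so tw(G) ≥ 2. The upper and lower bounds meet at 2, so that is the treewidth.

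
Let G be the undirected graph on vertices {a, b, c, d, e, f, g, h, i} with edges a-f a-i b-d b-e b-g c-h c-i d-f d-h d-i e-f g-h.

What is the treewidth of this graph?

A width-3 tree decomposition is:
Bags: B1 = {a, e, f, i}  B2 = {d, e, f, i}  B3 = {b, d, e, i}  B4 = {b, c, d, i}  B5 = {b, c, d, h}  B6 = {b, c, g, h}
Tree: B1–B2, B2–B3, B3–B4, B4–B5, B5–B6
Each bag holds 4 vertices, so the decomposition has width 3, which upper-bounds the treewidth. For the lower bound: the 4 vertex sets {a,e,f}, {i}, {d}, {b,c,g,h} are disjoint, each induces a connected subgraph, and every pair is joined by at least one edge of G. Contracting each set to a single vertex therefore yields K_{4} as a minor, and since treewidth is minor-monotone, tw(G) ≥ tw(K_{4}) = 3. Hence tw(G) = 3 exactly.

3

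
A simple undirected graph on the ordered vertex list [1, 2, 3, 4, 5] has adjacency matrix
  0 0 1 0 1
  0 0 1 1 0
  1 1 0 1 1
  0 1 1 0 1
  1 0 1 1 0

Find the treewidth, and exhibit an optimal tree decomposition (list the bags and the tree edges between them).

Every bag has size at most 3, so the width is 3 − 1 = 2 and tw(G) ≤ 2. On the other hand G contains the 3-clique {1, 3, 5}. A clique must lie in a single bag of any decomposition, so no decomposition can have width below 2. Hence tw(G) = 2 exactly.

Treewidth 2.
One optimal decomposition is:
Bags: B1 = {3, 4, 5}  B2 = {1, 3, 5}  B3 = {2, 3, 4}
Tree: B1–B2, B1–B3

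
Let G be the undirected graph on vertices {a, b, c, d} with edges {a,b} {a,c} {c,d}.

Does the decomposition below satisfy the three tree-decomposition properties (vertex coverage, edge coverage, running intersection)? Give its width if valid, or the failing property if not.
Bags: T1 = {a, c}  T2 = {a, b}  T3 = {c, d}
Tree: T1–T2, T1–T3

Vertex coverage: the bags together contain {a, b, c, d}, the full vertex set. Edge coverage: each edge of G has both endpoints in at least one bag. Running intersection: for every vertex, the bags containing it form a connected subtree. All three properties hold, so this is a valid tree decomposition of width max|bag| − 1 = 1, and hence tw(G) ≤ 1.

Yes; width 1.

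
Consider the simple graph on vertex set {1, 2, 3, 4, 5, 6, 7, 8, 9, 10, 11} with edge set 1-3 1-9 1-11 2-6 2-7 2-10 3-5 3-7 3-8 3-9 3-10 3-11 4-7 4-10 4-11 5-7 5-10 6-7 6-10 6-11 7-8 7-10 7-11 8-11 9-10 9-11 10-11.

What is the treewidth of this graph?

3

A width-3 tree decomposition is:
Bags: B1 = {3, 7, 10, 11}  B2 = {3, 9, 10, 11}  B3 = {6, 7, 10, 11}  B4 = {3, 5, 7, 10}  B5 = {3, 7, 8, 11}  B6 = {2, 6, 7, 10}  B7 = {4, 7, 10, 11}  B8 = {1, 3, 9, 11}
Tree: B1–B2, B1–B3, B1–B4, B1–B5, B3–B6, B3–B7, B2–B8
The largest bag has 4 vertices, giving width 3; this decomposition certifies tw(G) ≤ 3. On the other hand G contains the 4-clique {1, 3, 9, 11}. A clique must lie in a single bag of any decomposition, so no decomposition can have width below 3. Therefore the treewidth is 3.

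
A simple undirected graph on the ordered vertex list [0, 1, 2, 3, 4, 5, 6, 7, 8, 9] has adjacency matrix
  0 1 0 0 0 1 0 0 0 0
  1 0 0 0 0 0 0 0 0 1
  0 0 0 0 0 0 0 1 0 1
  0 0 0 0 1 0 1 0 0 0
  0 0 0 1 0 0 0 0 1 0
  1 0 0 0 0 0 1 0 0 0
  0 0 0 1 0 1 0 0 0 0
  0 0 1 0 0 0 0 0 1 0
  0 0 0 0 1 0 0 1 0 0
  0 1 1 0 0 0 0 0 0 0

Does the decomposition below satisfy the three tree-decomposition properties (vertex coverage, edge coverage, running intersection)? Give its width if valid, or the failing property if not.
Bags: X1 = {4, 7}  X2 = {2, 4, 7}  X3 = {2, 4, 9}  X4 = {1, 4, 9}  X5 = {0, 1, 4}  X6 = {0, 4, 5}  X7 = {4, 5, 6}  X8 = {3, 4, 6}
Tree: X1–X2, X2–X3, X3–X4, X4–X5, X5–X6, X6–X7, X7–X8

No — vertex 8 appears in no bag.

A tree decomposition must satisfy three properties: every vertex lies in some bag; for every edge, both endpoints lie together in some bag; and for every vertex, the bags containing it form a connected subtree. Here vertex 8 appears in no bag, so the decomposition is invalid.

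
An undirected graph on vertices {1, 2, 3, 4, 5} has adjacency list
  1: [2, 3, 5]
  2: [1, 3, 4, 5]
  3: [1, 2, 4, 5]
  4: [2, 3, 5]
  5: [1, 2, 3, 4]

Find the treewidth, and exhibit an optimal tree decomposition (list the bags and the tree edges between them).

Every bag has size at most 4, so the width is 4 − 1 = 3 and tw(G) ≤ 3. For the lower bound, the 4 vertices {1, 2, 3, 5} are pairwise adjacent, and any tree decomposition puts a clique entirely inside one bag — forcing width ≥ 3. Combining the bounds, tw(G) = 3.

Treewidth 3.
One such decomposition:
Bags: B1 = {2, 3, 4, 5}  B2 = {1, 2, 3, 5}
Tree: B1–B2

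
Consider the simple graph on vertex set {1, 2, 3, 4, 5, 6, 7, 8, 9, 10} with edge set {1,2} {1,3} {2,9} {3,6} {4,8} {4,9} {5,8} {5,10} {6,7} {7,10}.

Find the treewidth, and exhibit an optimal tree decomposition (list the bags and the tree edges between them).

Every bag has size at most 3, so the width is 3 − 1 = 2 and tw(G) ≤ 2. Since 3–6–7–10–5–8–4–9–2–1–3 is a cycle in G, G is not acyclic. Forests are exactly the graphs of treewidth ≤ 1, so tw(G) ≥ 2. Combining the bounds, tw(G) = 2.

Treewidth 2.
One optimal decomposition is:
Bags: B1 = {3, 6, 7}  B2 = {3, 7, 10}  B3 = {3, 5, 10}  B4 = {3, 5, 8}  B5 = {3, 4, 8}  B6 = {3, 4, 9}  B7 = {2, 3, 9}  B8 = {1, 2, 3}
Tree: B1–B2, B2–B3, B3–B4, B4–B5, B5–B6, B6–B7, B7–B8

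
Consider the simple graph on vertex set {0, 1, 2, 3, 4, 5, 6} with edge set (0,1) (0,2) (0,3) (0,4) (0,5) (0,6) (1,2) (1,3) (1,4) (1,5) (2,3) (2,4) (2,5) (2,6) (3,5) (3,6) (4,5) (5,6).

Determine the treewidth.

A width-4 tree decomposition is:
Bags: B1 = {0, 1, 2, 3, 5}  B2 = {0, 2, 3, 5, 6}  B3 = {0, 1, 2, 4, 5}
Tree: B1–B2, B1–B3
Each bag holds 5 vertices, so the decomposition has width 4, which upper-bounds the treewidth. For the lower bound, the 5 vertices {0, 1, 2, 3, 5} are pairwise adjacent, and any tree decomposition puts a clique entirely inside one bag — forcing width ≥ 4. Hence tw(G) = 4 exactly.

4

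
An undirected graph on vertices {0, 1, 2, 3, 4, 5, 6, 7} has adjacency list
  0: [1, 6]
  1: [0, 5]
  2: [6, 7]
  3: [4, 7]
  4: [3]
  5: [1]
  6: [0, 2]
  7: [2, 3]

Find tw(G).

1

A width-1 tree decomposition is:
Bags: B1 = {3, 4}  B2 = {3, 7}  B3 = {2, 7}  B4 = {2, 6}  B5 = {0, 6}  B6 = {0, 1}  B7 = {1, 5}
Tree: B1–B2, B2–B3, B3–B4, B4–B5, B5–B6, B6–B7
Every bag has size at most 2, so the width is 2 − 1 = 1 and tw(G) ≤ 1. Any graph with an edge has treewidth ≥ 1, and G has the edge 4–3. Therefore the treewidth is 1.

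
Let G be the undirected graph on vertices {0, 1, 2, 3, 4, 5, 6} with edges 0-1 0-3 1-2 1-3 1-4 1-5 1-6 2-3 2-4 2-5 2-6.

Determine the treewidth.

2

A width-2 tree decomposition is:
Bags: B1 = {1, 2, 6}  B2 = {1, 2, 5}  B3 = {1, 2, 4}  B4 = {1, 2, 3}  B5 = {0, 1, 3}
Tree: B1–B2, B2–B3, B2–B4, B4–B5
The largest bag has 3 vertices, giving width 2; this decomposition certifies tw(G) ≤ 2. Conversely, {0, 1, 3} is a clique of size 3, and the vertices of any clique must share a bag in every tree decomposition; so some bag has ≥ 3 vertices and tw(G) ≥ 2. Therefore the treewidth is 2.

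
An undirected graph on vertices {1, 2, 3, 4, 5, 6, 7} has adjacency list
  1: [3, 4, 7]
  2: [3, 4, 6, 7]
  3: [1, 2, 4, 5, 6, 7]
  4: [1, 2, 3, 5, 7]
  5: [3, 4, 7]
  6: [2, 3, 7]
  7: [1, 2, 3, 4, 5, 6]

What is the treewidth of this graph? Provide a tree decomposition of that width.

Treewidth 3.
One optimal decomposition is:
Bags: B1 = {2, 3, 6, 7}  B2 = {2, 3, 4, 7}  B3 = {1, 3, 4, 7}  B4 = {3, 4, 5, 7}
Tree: B1–B2, B2–B3, B2–B4

The largest bag has 4 vertices, giving width 3; this decomposition certifies tw(G) ≤ 3. Conversely, {1, 3, 4, 7} is a clique of size 4, and the vertices of any clique must share a bag in every tree decomposition; so some bag has ≥ 4 vertices and tw(G) ≥ 3. The upper and lower bounds meet at 3, so that is the treewidth.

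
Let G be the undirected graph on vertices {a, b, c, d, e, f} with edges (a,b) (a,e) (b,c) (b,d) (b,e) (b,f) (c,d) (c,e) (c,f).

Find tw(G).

A width-2 tree decomposition is:
Bags: B1 = {b, c, e}  B2 = {b, c, f}  B3 = {a, b, e}  B4 = {b, c, d}
Tree: B1–B2, B1–B3, B1–B4
The largest bag has 3 vertices, giving width 2; this decomposition certifies tw(G) ≤ 2. On the other hand G contains the 3-clique {b, c, d}. A clique must lie in a single bag of any decomposition, so no decomposition can have width below 2. Hence tw(G) = 2 exactly.

2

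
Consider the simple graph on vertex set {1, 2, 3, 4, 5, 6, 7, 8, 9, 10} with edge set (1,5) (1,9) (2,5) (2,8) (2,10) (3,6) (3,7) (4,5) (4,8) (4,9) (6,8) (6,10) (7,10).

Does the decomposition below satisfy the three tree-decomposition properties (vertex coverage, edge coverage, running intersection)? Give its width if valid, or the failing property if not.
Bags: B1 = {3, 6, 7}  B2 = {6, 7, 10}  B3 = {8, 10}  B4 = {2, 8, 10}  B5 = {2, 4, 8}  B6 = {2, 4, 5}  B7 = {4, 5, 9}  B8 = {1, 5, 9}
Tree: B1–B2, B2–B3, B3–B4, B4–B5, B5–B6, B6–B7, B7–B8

No — edge (6,8) lies in no bag.

A tree decomposition must satisfy three properties: every vertex lies in some bag; for every edge, both endpoints lie together in some bag; and for every vertex, the bags containing it form a connected subtree. Here edge (6,8) lies in no bag, so the decomposition is invalid.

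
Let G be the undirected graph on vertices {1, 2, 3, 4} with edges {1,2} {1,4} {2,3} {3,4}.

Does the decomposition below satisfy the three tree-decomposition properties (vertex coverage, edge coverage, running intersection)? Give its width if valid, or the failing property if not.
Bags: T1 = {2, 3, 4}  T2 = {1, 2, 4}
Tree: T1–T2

Yes; width 2.

Vertex coverage: the bags together contain {1, 2, 3, 4}, the full vertex set. Edge coverage: each edge of G has both endpoints in at least one bag. Running intersection: for every vertex, the bags containing it form a connected subtree. All three properties hold, so this is a valid tree decomposition of width max|bag| − 1 = 2, and hence tw(G) ≤ 2.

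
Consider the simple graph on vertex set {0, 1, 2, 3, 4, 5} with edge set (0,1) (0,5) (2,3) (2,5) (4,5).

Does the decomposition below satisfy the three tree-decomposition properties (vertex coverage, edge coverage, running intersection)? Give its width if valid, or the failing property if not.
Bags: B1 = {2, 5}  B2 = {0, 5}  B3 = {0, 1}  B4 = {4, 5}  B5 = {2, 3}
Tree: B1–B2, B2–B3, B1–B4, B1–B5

Every vertex of G appears in some bag (union = {0, 1, 2, 3, 4, 5}); every edge is covered by a bag; and for each vertex v the set of bags containing v is connected in the bag tree. The decomposition is therefore valid. The largest bag has 2 vertices, so the width is 1.

Yes; width 1.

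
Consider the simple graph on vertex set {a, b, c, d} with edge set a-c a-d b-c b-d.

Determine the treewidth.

2

A width-2 tree decomposition is:
Bags: B1 = {a, b, d}  B2 = {a, b, c}
Tree: B1–B2
The largest bag has 3 vertices, giving width 2; this decomposition certifies tw(G) ≤ 2. The edges a–d–b–c–a form a cycle, so G is not a tree and its treewidth is at least 2. Hence tw(G) = 2 exactly.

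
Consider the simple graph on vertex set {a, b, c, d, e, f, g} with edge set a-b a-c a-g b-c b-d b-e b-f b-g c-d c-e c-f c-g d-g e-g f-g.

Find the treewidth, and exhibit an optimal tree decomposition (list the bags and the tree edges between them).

Treewidth 3.
One optimal decomposition is:
Bags: B1 = {b, c, e, g}  B2 = {a, b, c, g}  B3 = {b, c, d, g}  B4 = {b, c, f, g}
Tree: B1–B2, B2–B3, B1–B4

Every bag has size at most 4, so the width is 4 − 1 = 3 and tw(G) ≤ 3. Conversely, {b, c, d, g} is a clique of size 4, and the vertices of any clique must share a bag in every tree decomposition; so some bag has ≥ 4 vertices and tw(G) ≥ 3. The upper and lower bounds meet at 3, so that is the treewidth.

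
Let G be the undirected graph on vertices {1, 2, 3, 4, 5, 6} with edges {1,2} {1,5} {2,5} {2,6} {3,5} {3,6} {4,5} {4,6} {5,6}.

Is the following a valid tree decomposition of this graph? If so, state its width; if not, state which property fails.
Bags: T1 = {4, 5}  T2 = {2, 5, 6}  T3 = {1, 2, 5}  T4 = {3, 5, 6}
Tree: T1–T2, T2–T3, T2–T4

No — edge (6,4) lies in no bag.

A tree decomposition must satisfy three properties: every vertex lies in some bag; for every edge, both endpoints lie together in some bag; and for every vertex, the bags containing it form a connected subtree. Here edge (6,4) lies in no bag, so the decomposition is invalid.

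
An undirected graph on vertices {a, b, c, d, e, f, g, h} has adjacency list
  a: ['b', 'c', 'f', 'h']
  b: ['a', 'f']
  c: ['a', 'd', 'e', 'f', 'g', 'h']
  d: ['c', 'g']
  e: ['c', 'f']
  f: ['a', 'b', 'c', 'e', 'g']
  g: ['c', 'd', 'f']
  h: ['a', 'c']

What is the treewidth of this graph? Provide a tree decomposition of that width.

Treewidth 2.
Bags: B1 = {a, c, f}  B2 = {c, e, f}  B3 = {a, c, h}  B4 = {c, f, g}  B5 = {c, d, g}  B6 = {a, b, f}
Tree: B1–B2, B1–B3, B1–B4, B4–B5, B1–B6

The largest bag has 3 vertices, giving width 2; this decomposition certifies tw(G) ≤ 2. On the other hand G contains the 3-clique {c, d, g}. A clique must lie in a single bag of any decomposition, so no decomposition can have width below 2. Hence tw(G) = 2 exactly.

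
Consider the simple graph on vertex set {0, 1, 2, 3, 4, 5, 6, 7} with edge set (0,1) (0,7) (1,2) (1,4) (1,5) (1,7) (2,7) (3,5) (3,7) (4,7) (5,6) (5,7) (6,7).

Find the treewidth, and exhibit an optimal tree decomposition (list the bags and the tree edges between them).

Each bag holds 3 vertices, so the decomposition has width 2, which upper-bounds the treewidth. For the lower bound, the 3 vertices {0, 1, 7} are pairwise adjacent, and any tree decomposition puts a clique entirely inside one bag — forcing width ≥ 2. Combining the bounds, tw(G) = 2.

Treewidth 2.
One such decomposition:
Bags: B1 = {1, 4, 7}  B2 = {0, 1, 7}  B3 = {1, 5, 7}  B4 = {1, 2, 7}  B5 = {3, 5, 7}  B6 = {5, 6, 7}
Tree: B1–B2, B2–B3, B3–B4, B3–B5, B3–B6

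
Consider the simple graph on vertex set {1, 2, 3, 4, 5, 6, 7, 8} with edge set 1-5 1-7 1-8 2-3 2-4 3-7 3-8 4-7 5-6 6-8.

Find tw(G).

2

A width-2 tree decomposition is:
Bags: B1 = {2, 4, 7}  B2 = {2, 3, 7}  B3 = {1, 3, 7}  B4 = {1, 3, 8}  B5 = {1, 5, 8}  B6 = {5, 6, 8}
Tree: B1–B2, B2–B3, B3–B4, B4–B5, B5–B6
Every bag has size at most 3, so the width is 3 − 1 = 2 and tw(G) ≤ 2. The edges 4–2–3–7–4 form a cycle, so G is not a tree and its treewidth is at least 2. Combining the bounds, tw(G) = 2.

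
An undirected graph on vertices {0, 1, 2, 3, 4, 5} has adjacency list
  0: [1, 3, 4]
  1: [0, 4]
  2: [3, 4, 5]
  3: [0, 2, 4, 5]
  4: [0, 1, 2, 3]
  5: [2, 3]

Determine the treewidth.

2

A width-2 tree decomposition is:
Bags: B1 = {2, 3, 4}  B2 = {0, 3, 4}  B3 = {0, 1, 4}  B4 = {2, 3, 5}
Tree: B1–B2, B2–B3, B1–B4
Every bag has size at most 3, so the width is 3 − 1 = 2 and tw(G) ≤ 2. Conversely, {0, 1, 4} is a clique of size 3, and the vertices of any clique must share a bag in every tree decomposition; so some bag has ≥ 3 vertices and tw(G) ≥ 2. Combining the bounds, tw(G) = 2.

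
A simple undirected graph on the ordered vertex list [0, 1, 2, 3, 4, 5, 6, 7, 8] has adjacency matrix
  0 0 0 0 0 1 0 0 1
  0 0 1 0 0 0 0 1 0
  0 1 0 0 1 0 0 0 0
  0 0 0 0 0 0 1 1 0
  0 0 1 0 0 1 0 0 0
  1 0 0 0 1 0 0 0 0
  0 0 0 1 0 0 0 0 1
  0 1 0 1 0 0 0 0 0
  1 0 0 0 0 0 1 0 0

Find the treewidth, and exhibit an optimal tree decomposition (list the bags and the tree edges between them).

Treewidth 2.
One optimal decomposition is:
Bags: B1 = {3, 6, 8}  B2 = {0, 3, 8}  B3 = {0, 3, 5}  B4 = {3, 4, 5}  B5 = {2, 3, 4}  B6 = {1, 2, 3}  B7 = {1, 3, 7}
Tree: B1–B2, B2–B3, B3–B4, B4–B5, B5–B6, B6–B7

The largest bag has 3 vertices, giving width 2; this decomposition certifies tw(G) ≤ 2. For the lower bound, G contains the cycle 3–6–8–0–5–4–2–1–7–3, so G is not a forest; only forests have treewidth ≤ 1, hence tw(G) ≥ 2. The upper and lower bounds meet at 2, so that is the treewidth.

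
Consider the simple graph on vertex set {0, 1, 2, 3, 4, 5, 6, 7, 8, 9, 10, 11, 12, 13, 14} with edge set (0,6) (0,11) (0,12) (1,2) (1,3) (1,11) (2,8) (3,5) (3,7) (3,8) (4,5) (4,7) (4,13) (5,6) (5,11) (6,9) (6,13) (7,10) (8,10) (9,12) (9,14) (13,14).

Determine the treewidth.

3

A width-3 tree decomposition is:
Bags: B1 = {2, 7, 8, 10}  B2 = {2, 3, 7, 8}  B3 = {1, 2, 3, 7}  B4 = {1, 3, 4, 7}  B5 = {1, 3, 4, 5}  B6 = {1, 4, 5, 11}  B7 = {4, 5, 11, 13}  B8 = {5, 6, 11, 13}  B9 = {0, 6, 11, 13}  B10 = {0, 6, 13, 14}  B11 = {0, 6, 9, 14}  B12 = {0, 9, 12, 14}
Tree: B1–B2, B2–B3, B3–B4, B4–B5, B5–B6, B6–B7, B7–B8, B8–B9, B9–B10, B10–B11, B11–B12
Each bag holds 4 vertices, so the decomposition has width 3, which upper-bounds the treewidth. For the lower bound: the 4 vertex sets {2,8,10}, {7}, {3}, {1,4,5,11} are disjoint, each induces a connected subgraph, and every pair is joined by at least one edge of G. Contracting each set to a single vertex therefore yields K_{4} as a minor, and since treewidth is minor-monotone, tw(G) ≥ tw(K_{4}) = 3. Combining the bounds, tw(G) = 3.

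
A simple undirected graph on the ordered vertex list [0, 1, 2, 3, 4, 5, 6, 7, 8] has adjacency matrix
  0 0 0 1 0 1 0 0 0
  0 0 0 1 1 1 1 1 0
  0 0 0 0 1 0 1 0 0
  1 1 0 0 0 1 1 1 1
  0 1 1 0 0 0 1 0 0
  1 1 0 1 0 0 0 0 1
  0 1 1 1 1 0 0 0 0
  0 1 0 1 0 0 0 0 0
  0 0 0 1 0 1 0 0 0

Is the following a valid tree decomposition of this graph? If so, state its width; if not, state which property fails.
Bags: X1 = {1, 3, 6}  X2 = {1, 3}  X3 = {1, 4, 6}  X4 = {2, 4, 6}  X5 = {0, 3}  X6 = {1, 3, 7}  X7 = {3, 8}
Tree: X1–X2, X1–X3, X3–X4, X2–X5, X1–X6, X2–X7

A tree decomposition must satisfy three properties: every vertex lies in some bag; for every edge, both endpoints lie together in some bag; and for every vertex, the bags containing it form a connected subtree. Here vertex 5 appears in no bag, so the decomposition is invalid.

No — vertex 5 appears in no bag.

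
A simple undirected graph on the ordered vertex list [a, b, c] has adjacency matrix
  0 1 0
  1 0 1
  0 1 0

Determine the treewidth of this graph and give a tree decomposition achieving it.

Treewidth 1.
One such decomposition:
Bags: B1 = {b, c}  B2 = {a, b}
Tree: B1–B2

The largest bag has 2 vertices, giving width 1; this decomposition certifies tw(G) ≤ 1. G has an edge, so its treewidth is at least 1. The upper and lower bounds meet at 1, so that is the treewidth.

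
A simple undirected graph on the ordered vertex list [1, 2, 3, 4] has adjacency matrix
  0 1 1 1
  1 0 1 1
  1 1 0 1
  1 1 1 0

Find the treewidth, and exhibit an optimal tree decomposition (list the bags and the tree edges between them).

Treewidth 3.
One such decomposition:
Bags: B1 = {1, 2, 3, 4}
Tree: (single bag)

A single bag containing all 4 vertices is trivially a valid decomposition of width 3. Conversely, {1, 2, 3, 4} is a clique of size 4, and the vertices of any clique must share a bag in every tree decomposition; so some bag has ≥ 4 vertices and tw(G) ≥ 3. Hence tw(G) = 3 exactly.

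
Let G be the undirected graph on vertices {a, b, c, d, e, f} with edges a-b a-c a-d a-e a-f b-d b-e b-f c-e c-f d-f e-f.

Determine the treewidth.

A width-3 tree decomposition is:
Bags: B1 = {a, b, d, f}  B2 = {a, b, e, f}  B3 = {a, c, e, f}
Tree: B1–B2, B2–B3
Every bag has size at most 4, so the width is 4 − 1 = 3 and tw(G) ≤ 3. For the lower bound, the 4 vertices {a, b, d, f} are pairwise adjacent, and any tree decomposition puts a clique entirely inside one bag — forcing width ≥ 3. Therefore the treewidth is 3.

3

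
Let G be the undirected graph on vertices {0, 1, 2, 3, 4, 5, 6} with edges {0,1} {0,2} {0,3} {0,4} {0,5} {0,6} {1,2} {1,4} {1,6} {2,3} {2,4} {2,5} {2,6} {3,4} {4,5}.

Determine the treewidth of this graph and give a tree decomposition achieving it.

Every bag has size at most 4, so the width is 4 − 1 = 3 and tw(G) ≤ 3. On the other hand G contains the 4-clique {0, 1, 2, 4}. A clique must lie in a single bag of any decomposition, so no decomposition can have width below 3. Combining the bounds, tw(G) = 3.

Treewidth 3.
One optimal decomposition is:
Bags: B1 = {0, 2, 3, 4}  B2 = {0, 1, 2, 4}  B3 = {0, 2, 4, 5}  B4 = {0, 1, 2, 6}
Tree: B1–B2, B1–B3, B2–B4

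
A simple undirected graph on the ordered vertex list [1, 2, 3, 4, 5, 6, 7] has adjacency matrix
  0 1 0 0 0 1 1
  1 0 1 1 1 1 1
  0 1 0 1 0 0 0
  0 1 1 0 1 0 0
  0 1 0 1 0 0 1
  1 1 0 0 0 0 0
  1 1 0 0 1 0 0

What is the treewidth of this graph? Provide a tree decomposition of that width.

Every bag has size at most 3, so the width is 3 − 1 = 2 and tw(G) ≤ 2. For the lower bound, the 3 vertices {1, 2, 6} are pairwise adjacent, and any tree decomposition puts a clique entirely inside one bag — forcing width ≥ 2. Hence tw(G) = 2 exactly.

Treewidth 2.
One optimal decomposition is:
Bags: B1 = {2, 5, 7}  B2 = {2, 4, 5}  B3 = {2, 3, 4}  B4 = {1, 2, 7}  B5 = {1, 2, 6}
Tree: B1–B2, B2–B3, B1–B4, B4–B5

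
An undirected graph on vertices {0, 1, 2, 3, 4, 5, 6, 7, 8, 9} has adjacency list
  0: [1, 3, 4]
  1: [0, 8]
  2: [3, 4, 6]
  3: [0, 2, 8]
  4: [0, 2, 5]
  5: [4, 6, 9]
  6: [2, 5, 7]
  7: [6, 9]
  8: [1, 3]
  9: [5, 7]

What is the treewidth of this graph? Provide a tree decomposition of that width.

Treewidth 2.
One such decomposition:
Bags: B1 = {5, 7, 9}  B2 = {5, 6, 7}  B3 = {4, 5, 6}  B4 = {2, 4, 6}  B5 = {0, 2, 4}  B6 = {0, 2, 3}  B7 = {0, 1, 3}  B8 = {1, 3, 8}
Tree: B1–B2, B2–B3, B3–B4, B4–B5, B5–B6, B6–B7, B7–B8

Each bag holds 3 vertices, so the decomposition has width 2, which upper-bounds the treewidth. Since 9–7–6–5–9 is a cycle in G, G is not acyclic. Forests are exactly the graphs of treewidth ≤ 1, so tw(G) ≥ 2. Therefore the treewidth is 2.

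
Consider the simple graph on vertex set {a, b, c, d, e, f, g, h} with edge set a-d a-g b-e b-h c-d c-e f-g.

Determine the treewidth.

1

A width-1 tree decomposition is:
Bags: B1 = {b, h}  B2 = {b, e}  B3 = {c, e}  B4 = {c, d}  B5 = {a, d}  B6 = {a, g}  B7 = {f, g}
Tree: B1–B2, B2–B3, B3–B4, B4–B5, B5–B6, B6–B7
Each bag holds 2 vertices, so the decomposition has width 1, which upper-bounds the treewidth. G has an edge, so its treewidth is at least 1. The upper and lower bounds meet at 1, so that is the treewidth.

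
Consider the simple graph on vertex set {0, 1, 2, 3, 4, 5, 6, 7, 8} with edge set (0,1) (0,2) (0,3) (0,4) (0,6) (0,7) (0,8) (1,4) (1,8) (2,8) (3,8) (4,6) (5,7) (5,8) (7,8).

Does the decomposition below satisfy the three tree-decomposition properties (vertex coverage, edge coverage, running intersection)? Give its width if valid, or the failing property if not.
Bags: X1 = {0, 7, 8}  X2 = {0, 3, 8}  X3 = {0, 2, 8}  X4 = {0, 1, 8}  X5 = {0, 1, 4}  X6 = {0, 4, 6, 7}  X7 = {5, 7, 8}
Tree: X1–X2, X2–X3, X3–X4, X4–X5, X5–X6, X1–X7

No — bags containing vertex 7 are not connected in the tree.

A tree decomposition must satisfy three properties: every vertex lies in some bag; for every edge, both endpoints lie together in some bag; and for every vertex, the bags containing it form a connected subtree. Here bags containing vertex 7 are not connected in the tree, so the decomposition is invalid.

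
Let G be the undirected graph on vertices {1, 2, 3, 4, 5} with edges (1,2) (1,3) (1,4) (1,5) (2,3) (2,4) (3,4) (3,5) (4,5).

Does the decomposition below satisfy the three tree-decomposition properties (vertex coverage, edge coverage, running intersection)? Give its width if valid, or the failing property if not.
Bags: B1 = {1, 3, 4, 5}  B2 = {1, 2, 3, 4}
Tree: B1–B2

Yes; width 3.

Every vertex of G appears in some bag (union = {1, 2, 3, 4, 5}); every edge is covered by a bag; and for each vertex v the set of bags containing v is connected in the bag tree. The decomposition is therefore valid. The largest bag has 4 vertices, so the width is 3.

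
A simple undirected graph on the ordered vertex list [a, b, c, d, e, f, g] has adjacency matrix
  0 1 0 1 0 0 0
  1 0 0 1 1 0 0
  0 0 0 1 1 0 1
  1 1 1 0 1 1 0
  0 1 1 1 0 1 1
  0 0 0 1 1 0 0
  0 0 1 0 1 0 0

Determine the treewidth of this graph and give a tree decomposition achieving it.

Treewidth 2.
One such decomposition:
Bags: B1 = {b, d, e}  B2 = {d, e, f}  B3 = {a, b, d}  B4 = {c, d, e}  B5 = {c, e, g}
Tree: B1–B2, B1–B3, B1–B4, B4–B5

The largest bag has 3 vertices, giving width 2; this decomposition certifies tw(G) ≤ 2. Conversely, {c, d, e} is a clique of size 3, and the vertices of any clique must share a bag in every tree decomposition; so some bag has ≥ 3 vertices and tw(G) ≥ 2. Therefore the treewidth is 2.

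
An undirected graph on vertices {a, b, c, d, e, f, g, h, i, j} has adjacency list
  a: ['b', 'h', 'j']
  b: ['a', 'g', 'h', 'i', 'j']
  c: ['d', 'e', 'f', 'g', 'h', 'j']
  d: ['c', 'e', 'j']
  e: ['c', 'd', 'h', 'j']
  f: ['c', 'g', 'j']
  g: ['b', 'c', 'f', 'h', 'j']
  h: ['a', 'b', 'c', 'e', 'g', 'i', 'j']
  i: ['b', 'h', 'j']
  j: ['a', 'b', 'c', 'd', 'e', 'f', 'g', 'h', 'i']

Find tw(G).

A width-3 tree decomposition is:
Bags: B1 = {b, g, h, j}  B2 = {c, g, h, j}  B3 = {c, e, h, j}  B4 = {a, b, h, j}  B5 = {b, h, i, j}  B6 = {c, d, e, j}  B7 = {c, f, g, j}
Tree: B1–B2, B2–B3, B1–B4, B4–B5, B3–B6, B2–B7
Every bag has size at most 4, so the width is 4 − 1 = 3 and tw(G) ≤ 3. For the lower bound, the 4 vertices {c, d, e, j} are pairwise adjacent, and any tree decomposition puts a clique entirely inside one bag — forcing width ≥ 3. Therefore the treewidth is 3.

3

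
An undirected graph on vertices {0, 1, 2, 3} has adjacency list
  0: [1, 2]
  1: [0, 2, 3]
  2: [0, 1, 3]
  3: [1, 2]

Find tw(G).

A width-2 tree decomposition is:
Bags: B1 = {1, 2, 3}  B2 = {0, 1, 2}
Tree: B1–B2
Each bag holds 3 vertices, so the decomposition has width 2, which upper-bounds the treewidth. Conversely, {0, 1, 2} is a clique of size 3, and the vertices of any clique must share a bag in every tree decomposition; so some bag has ≥ 3 vertices and tw(G) ≥ 2. Therefore the treewidth is 2.

2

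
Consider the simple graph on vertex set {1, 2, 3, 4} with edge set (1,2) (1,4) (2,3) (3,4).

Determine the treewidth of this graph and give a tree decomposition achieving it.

Treewidth 2.
One optimal decomposition is:
Bags: B1 = {1, 2, 3}  B2 = {1, 3, 4}
Tree: B1–B2

Every bag has size at most 3, so the width is 3 − 1 = 2 and tw(G) ≤ 2. The edges 3–2–1–4–3 form a cycle, so G is not a tree and its treewidth is at least 2. Therefore the treewidth is 2.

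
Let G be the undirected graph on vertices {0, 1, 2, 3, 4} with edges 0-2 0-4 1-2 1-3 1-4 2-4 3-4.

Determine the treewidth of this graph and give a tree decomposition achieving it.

The largest bag has 3 vertices, giving width 2; this decomposition certifies tw(G) ≤ 2. On the other hand G contains the 3-clique {0, 2, 4}. A clique must lie in a single bag of any decomposition, so no decomposition can have width below 2. Therefore the treewidth is 2.

Treewidth 2.
One such decomposition:
Bags: B1 = {0, 2, 4}  B2 = {1, 2, 4}  B3 = {1, 3, 4}
Tree: B1–B2, B2–B3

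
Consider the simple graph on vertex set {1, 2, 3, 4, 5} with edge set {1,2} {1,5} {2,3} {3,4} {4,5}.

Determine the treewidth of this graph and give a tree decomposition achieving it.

Each bag holds 3 vertices, so the decomposition has width 2, which upper-bounds the treewidth. The edges 5–4–3–2–1–5 form a cycle, so G is not a tree and its treewidth is at least 2. Therefore the treewidth is 2.

Treewidth 2.
One optimal decomposition is:
Bags: B1 = {3, 4, 5}  B2 = {2, 3, 5}  B3 = {1, 2, 5}
Tree: B1–B2, B2–B3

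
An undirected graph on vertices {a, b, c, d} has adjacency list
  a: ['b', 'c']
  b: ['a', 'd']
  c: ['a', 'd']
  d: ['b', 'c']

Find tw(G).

A width-2 tree decomposition is:
Bags: B1 = {a, b, c}  B2 = {b, c, d}
Tree: B1–B2
Every bag has size at most 3, so the width is 3 − 1 = 2 and tw(G) ≤ 2. The edges c–a–b–d–c form a cycle, so G is not a tree and its treewidth is at least 2. The upper and lower bounds meet at 2, so that is the treewidth.

2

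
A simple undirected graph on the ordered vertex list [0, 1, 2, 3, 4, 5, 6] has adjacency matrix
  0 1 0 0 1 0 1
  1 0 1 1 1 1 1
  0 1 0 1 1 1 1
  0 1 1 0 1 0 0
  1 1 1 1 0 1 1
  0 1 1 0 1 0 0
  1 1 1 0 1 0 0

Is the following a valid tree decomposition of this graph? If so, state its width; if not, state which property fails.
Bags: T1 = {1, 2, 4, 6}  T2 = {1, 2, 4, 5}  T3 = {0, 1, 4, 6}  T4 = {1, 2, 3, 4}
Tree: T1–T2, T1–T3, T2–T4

Vertex coverage: the bags together contain {0, 1, 2, 3, 4, 5, 6}, the full vertex set. Edge coverage: each edge of G has both endpoints in at least one bag. Running intersection: for every vertex, the bags containing it form a connected subtree. All three properties hold, so this is a valid tree decomposition of width max|bag| − 1 = 3, and hence tw(G) ≤ 3.

Yes; width 3.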